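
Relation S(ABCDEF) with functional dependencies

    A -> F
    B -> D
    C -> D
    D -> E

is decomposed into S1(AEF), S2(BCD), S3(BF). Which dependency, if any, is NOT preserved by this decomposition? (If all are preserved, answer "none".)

Check D → E: no single fragment contains all of {DE}, and the restricted closure of {D} across the fragments never reaches {E}.
A → F is preserved.
B → D is preserved.
C → D is preserved.

D -> E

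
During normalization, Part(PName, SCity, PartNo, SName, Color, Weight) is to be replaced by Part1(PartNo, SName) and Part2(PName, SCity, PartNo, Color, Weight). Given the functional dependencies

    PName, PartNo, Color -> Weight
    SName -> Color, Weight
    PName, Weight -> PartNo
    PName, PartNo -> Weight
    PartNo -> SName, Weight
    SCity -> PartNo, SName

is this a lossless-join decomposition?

Yes

Common attributes: Part1 ∩ Part2 = {PartNo}.
Closure of {PartNo}: PartNo → SName, Weight applies, adding SName, Weight; SName → Color, Weight applies, adding Color. So (PartNo)⁺ = {PartNo, SName, Color, Weight}.
This closure contains every attribute of Part1, so Part1 ∩ Part2 → Part1. The join is lossless.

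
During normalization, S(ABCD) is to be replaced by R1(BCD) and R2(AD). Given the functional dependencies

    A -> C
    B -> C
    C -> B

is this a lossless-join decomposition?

No

Common attributes: R1 ∩ R2 = {D}.
No dependency enlarges {D}, so (D)⁺ = {D}.
The closure contains neither all of R1 = {BCD} nor all of R2 = {AD}, so the common attributes are not a superkey of either fragment. The join is lossy.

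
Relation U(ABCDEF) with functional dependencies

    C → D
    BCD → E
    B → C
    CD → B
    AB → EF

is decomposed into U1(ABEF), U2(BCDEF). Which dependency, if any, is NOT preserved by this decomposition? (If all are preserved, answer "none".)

C → D lies within U2.
BCD → E lies within U2.
B → C lies within U2.
CD → B lies within U2.
AB → EF lies within U1.
Every dependency is enforceable on the fragments, so the decomposition is dependency-preserving.

none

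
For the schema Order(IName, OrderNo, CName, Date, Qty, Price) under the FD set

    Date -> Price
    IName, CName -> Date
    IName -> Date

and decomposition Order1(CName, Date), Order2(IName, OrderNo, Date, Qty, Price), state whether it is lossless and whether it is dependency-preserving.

lossy but dependency-preserving

Lossless test: (Date)⁺ = {Date, Price}, which is a superkey of neither fragment — lossy.
Dependency preservation: IName, CName → Date is not contained in any single fragment, but the restricted closure of its left-hand side across the fragments still reaches the right-hand side; the remaining FDs each lie inside some fragment. All dependencies are preserved.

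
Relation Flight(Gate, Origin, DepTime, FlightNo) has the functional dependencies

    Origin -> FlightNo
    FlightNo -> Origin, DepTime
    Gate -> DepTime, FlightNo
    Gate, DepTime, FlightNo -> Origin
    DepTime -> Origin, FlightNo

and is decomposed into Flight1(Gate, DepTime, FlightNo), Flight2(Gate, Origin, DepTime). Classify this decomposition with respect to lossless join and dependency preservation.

Lossless test: (Gate, DepTime)⁺ = {Gate, Origin, DepTime, FlightNo}, which contains all of one fragment — lossless.
Dependency preservation: Origin → FlightNo; FlightNo → Origin, DepTime; Gate, DepTime, FlightNo → Origin; DepTime → Origin, FlightNo are not contained in any single fragment, but the restricted closure of each left-hand side across the fragments still reaches the right-hand side; the remaining FDs each lie inside some fragment. All dependencies are preserved.

lossless and dependency-preserving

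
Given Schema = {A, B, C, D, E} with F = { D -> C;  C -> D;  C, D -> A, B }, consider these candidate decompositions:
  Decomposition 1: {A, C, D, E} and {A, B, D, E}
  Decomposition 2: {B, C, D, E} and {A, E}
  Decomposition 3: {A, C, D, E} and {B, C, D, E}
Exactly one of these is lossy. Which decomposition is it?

Decomposition 2

Decomposition 1: common = {A, D, E}, closure = {A, B, C, D, E} → lossless.
Decomposition 2: common = {E}, closure = {E} → lossy.
Decomposition 3: common = {C, D, E}, closure = {A, B, C, D, E} → lossless.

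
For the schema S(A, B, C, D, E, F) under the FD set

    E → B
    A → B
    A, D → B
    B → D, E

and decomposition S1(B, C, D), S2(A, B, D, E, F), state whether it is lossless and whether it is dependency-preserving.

lossy but dependency-preserving

Lossless test: (B, D)⁺ = {B, D, E}, which is a superkey of neither fragment — lossy.
Dependency preservation: every FD's attributes lie within a single fragment, so each can be enforced locally — preserved.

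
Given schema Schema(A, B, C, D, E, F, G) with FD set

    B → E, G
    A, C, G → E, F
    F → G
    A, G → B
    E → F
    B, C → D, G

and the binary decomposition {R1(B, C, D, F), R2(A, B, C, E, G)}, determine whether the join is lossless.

Common attributes: R1 ∩ R2 = {B, C}.
Closure of {B, C}: B → E, G applies, adding E, G; E → F applies, adding F; B, C → D, G applies, adding D. So (B, C)⁺ = {B, C, D, E, F, G}.
This closure contains every attribute of R1, so R1 ∩ R2 → R1. The join is lossless.

Yes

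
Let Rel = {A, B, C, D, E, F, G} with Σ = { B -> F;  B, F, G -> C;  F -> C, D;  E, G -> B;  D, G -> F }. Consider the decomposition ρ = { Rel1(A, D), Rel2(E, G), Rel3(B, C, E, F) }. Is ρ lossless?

No

Chase test. Columns are A, B, C, D, E, F, G; row i has aⱼ where attribute j ∈ Reli, else bᵢⱼ.
Initial tableau (one row per fragment):
  row 1: a1 b12 b13 a4 b15 b16 b17
  row 2: b21 b22 b23 b24 a5 b26 a7
  row 3: b31 a2 a3 b34 a5 a6 b37
No row becomes fully distinguished — the join is lossy.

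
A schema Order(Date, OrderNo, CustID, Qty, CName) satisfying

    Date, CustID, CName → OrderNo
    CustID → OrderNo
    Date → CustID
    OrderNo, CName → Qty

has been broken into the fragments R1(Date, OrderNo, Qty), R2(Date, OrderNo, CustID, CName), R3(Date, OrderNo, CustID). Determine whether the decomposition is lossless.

No

Chase test. Columns are Date, OrderNo, CustID, Qty, CName; row i has aⱼ where attribute j ∈ Ri, else bᵢⱼ.
Initial tableau (one row per fragment):
  row 1: a1 a2 b13 a4 b15
  row 2: a1 a2 a3 b24 a5
  row 3: a1 a2 a3 b34 b35
Rows 1 and 2 agree on Date; apply Date→CustID and equate their CustID entries.
No row becomes fully distinguished — the join is lossy.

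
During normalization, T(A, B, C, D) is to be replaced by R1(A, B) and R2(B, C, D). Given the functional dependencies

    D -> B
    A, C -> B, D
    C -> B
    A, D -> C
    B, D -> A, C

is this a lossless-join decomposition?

Common attributes: R1 ∩ R2 = {B}.
No dependency enlarges {B}, so (B)⁺ = {B}.
The closure contains neither all of R1 = {A, B} nor all of R2 = {B, C, D}, so the common attributes are not a superkey of either fragment. The join is lossy.

No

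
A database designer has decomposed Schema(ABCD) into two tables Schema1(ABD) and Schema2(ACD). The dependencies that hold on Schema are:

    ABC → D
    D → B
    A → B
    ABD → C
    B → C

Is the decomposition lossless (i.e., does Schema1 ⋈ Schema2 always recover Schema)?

Yes

Common attributes: Schema1 ∩ Schema2 = {AD}.
Closure of {AD}: D → B applies, adding B; ABD → C applies, adding C. So (AD)⁺ = {ABCD}.
This closure contains every attribute of Schema1, so Schema1 ∩ Schema2 → Schema1. The join is lossless.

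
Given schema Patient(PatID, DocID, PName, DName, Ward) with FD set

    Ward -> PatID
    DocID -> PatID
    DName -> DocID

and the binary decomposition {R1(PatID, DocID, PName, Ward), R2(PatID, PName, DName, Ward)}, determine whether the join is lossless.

Common attributes: R1 ∩ R2 = {PatID, PName, Ward}.
No dependency enlarges {PatID, PName, Ward}, so (PatID, PName, Ward)⁺ = {PatID, PName, Ward}.
The closure contains neither all of R1 = {PatID, DocID, PName, Ward} nor all of R2 = {PatID, PName, DName, Ward}, so the common attributes are not a superkey of either fragment. The join is lossy.

No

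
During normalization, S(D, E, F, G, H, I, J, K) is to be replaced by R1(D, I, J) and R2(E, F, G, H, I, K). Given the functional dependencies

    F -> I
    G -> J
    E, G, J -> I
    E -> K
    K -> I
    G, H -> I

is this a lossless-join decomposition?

No

Common attributes: R1 ∩ R2 = {I}.
No dependency enlarges {I}, so (I)⁺ = {I}.
The closure contains neither all of R1 = {D, I, J} nor all of R2 = {E, F, G, H, I, K}, so the common attributes are not a superkey of either fragment. The join is lossy.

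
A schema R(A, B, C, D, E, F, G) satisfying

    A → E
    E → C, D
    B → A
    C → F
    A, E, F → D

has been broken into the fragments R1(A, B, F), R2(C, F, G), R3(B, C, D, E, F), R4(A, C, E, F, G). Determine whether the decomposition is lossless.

Chase test. Columns are A, B, C, D, E, F, G; row i has aⱼ where attribute j ∈ Ri, else bᵢⱼ.
Initial tableau (one row per fragment):
  row 1: a1 a2 b13 b14 b15 a6 b17
  row 2: b21 b22 a3 b24 b25 a6 a7
  row 3: b31 a2 a3 a4 a5 a6 b37
  row 4: a1 b42 a3 b44 a5 a6 a7
Rows 1 and 4 agree on A; apply A→E and equate their E entries.
Rows 1 and 3 agree on E; apply E→C, D and equate their C, D entries.
Rows 1 and 4 agree on E; apply E→C, D and equate their C, D entries.
Rows 1 and 3 agree on B; apply B→A and equate their A entries.
No row becomes fully distinguished — the join is lossy.

No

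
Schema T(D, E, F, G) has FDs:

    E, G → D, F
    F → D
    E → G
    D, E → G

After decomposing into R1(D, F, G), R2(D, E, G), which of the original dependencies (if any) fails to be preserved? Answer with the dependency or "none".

E, G → D, F

Check E, G → D, F: no single fragment contains all of {D, E, F, G}, and the restricted closure of {E, G} across the fragments never reaches {D, F}.
F → D is preserved.
E → G is preserved.
D, E → G is preserved.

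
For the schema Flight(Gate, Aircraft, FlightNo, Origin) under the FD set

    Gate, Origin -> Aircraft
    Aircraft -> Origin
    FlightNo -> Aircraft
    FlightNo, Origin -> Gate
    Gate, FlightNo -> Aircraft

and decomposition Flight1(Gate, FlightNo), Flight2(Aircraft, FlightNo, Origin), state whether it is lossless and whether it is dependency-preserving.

lossless but not dependency-preserving

Lossless test: (FlightNo)⁺ = {Gate, Aircraft, FlightNo, Origin}, which contains all of one fragment — lossless.
Dependency preservation: the restricted closure of {Gate, Origin} across the fragments never reaches {Aircraft}, so Gate, Origin → Aircraft cannot be enforced without a join — not preserved.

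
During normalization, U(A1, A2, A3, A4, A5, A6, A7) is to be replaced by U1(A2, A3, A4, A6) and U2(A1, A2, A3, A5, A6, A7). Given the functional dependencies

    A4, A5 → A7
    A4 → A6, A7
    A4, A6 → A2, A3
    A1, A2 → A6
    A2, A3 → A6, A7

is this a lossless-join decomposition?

Common attributes: U1 ∩ U2 = {A2, A3, A6}.
Closure of {A2, A3, A6}: A2, A3 → A6, A7 applies, adding A7. So (A2, A3, A6)⁺ = {A2, A3, A6, A7}.
The closure contains neither all of U1 = {A2, A3, A4, A6} nor all of U2 = {A1, A2, A3, A5, A6, A7}, so the common attributes are not a superkey of either fragment. The join is lossy.

No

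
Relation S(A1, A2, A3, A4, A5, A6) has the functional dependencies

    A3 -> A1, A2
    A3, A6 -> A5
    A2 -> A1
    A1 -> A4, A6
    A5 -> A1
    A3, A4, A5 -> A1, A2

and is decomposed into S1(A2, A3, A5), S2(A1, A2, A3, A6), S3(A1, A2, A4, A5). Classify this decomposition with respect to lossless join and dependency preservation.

lossless and dependency-preserving

Lossless test (chase): Rows 1 and 2 agree on A3; apply A3→A1, A2 and equate their A1, A2 entries. Rows 1 and 2 agree on A1; apply A1→A4, A6 and equate their A4, A6 entries. Rows 1 and 3 agree on A1; apply A1→A4, A6 and equate their A4, A6 entries. Rows 1 and 2 agree on A3, A6; apply A3, A6→A5 and equate their A5 entries. Row 1 is now all distinguished symbols — the join is lossless.
Dependency preservation: A3, A6 → A5; A1 → A4, A6; A3, A4, A5 → A1, A2 are not contained in any single fragment, but the restricted closure of each left-hand side across the fragments still reaches the right-hand side; the remaining FDs each lie inside some fragment. All dependencies are preserved.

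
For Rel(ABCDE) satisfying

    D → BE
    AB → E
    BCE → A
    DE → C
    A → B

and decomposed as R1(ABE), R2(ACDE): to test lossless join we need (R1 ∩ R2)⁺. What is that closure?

ABE

R1 ∩ R2 = {AE}.
A → B applies, adding B
Closure: {ABE}.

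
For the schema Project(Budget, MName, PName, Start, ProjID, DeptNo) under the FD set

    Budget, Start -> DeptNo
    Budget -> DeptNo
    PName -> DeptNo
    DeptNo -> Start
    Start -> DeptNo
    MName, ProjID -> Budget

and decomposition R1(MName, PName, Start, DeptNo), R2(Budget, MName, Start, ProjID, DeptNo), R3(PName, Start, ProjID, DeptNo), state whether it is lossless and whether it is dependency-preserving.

Lossless test (chase): applying each FD to every pair of rows produces no changes in the tableau, so no row becomes fully distinguished — the join is lossy.
Dependency preservation: every FD's attributes lie within a single fragment, so each can be enforced locally — preserved.

lossy but dependency-preserving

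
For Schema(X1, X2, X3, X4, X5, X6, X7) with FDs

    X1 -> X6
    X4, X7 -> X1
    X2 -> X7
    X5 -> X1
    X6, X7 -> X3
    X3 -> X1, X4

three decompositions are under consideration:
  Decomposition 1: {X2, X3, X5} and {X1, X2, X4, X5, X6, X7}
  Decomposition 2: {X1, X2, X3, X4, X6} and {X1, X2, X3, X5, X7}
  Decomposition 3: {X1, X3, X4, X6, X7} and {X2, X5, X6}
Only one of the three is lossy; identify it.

Decomposition 1: common = {X2, X5}, closure = {X1, X2, X3, X4, X5, X6, X7} → lossless.
Decomposition 2: common = {X1, X2, X3}, closure = {X1, X2, X3, X4, X6, X7} → lossless.
Decomposition 3: common = {X6}, closure = {X6} → lossy.

Decomposition 3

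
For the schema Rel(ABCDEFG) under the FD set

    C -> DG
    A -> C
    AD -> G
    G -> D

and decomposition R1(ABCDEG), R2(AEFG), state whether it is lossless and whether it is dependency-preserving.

lossy but dependency-preserving

Lossless test: (AEG)⁺ = {ACDEG}, which is a superkey of neither fragment — lossy.
Dependency preservation: every FD's attributes lie within a single fragment, so each can be enforced locally — preserved.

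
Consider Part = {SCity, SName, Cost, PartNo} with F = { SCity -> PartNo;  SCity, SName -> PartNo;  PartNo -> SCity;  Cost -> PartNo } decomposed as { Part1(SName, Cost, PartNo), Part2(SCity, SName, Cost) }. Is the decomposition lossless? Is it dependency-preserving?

lossless but not dependency-preserving

Lossless test: (SName, Cost)⁺ = {SCity, SName, Cost, PartNo}, which contains all of one fragment — lossless.
Dependency preservation: the restricted closure of {SCity} across the fragments never reaches {PartNo}, so SCity → PartNo cannot be enforced without a join — not preserved.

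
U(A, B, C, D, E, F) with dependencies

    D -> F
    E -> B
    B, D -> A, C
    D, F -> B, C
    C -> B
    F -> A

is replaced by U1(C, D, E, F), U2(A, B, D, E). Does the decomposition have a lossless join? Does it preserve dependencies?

lossless but not dependency-preserving

Lossless test: (D, E)⁺ = {A, B, C, D, E, F}, which contains all of one fragment — lossless.
Dependency preservation: the restricted closure of {C} across the fragments never reaches {B}, so C → B cannot be enforced without a join — not preserved.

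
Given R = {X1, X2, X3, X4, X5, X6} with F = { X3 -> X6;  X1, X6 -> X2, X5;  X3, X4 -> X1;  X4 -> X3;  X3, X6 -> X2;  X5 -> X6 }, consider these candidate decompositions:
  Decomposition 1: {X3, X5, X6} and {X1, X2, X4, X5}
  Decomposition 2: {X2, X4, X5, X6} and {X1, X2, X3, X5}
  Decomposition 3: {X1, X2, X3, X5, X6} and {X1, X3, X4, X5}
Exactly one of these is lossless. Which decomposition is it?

Decomposition 1: common = {X5}, closure = {X5, X6} → lossy.
Decomposition 2: common = {X2, X5}, closure = {X2, X5, X6} → lossy.
Decomposition 3: common = {X1, X3, X5}, closure = {X1, X2, X3, X5, X6} → lossless.

Decomposition 3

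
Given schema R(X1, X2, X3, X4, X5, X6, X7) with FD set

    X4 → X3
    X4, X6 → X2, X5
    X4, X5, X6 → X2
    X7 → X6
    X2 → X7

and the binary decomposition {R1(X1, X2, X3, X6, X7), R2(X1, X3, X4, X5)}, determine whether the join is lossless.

No

Common attributes: R1 ∩ R2 = {X1, X3}.
No dependency enlarges {X1, X3}, so (X1, X3)⁺ = {X1, X3}.
The closure contains neither all of R1 = {X1, X2, X3, X6, X7} nor all of R2 = {X1, X3, X4, X5}, so the common attributes are not a superkey of either fragment. The join is lossy.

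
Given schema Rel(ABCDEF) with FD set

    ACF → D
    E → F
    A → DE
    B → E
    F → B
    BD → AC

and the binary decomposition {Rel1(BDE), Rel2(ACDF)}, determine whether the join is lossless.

Common attributes: Rel1 ∩ Rel2 = {D}.
No dependency enlarges {D}, so (D)⁺ = {D}.
The closure contains neither all of Rel1 = {BDE} nor all of Rel2 = {ACDF}, so the common attributes are not a superkey of either fragment. The join is lossy.

No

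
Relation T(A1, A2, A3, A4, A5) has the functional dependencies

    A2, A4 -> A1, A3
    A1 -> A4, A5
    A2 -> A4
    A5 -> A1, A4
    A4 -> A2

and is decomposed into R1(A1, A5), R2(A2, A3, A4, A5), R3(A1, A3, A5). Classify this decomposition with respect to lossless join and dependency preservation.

Lossless test (chase): Rows 1 and 3 agree on A1; apply A1→A4, A5 and equate their A4, A5 entries. Rows 1 and 2 agree on A5; apply A5→A1, A4 and equate their A1, A4 entries. Rows 1 and 2 agree on A4; apply A4→A2 and equate their A2 entries. Rows 1 and 3 agree on A4; apply A4→A2 and equate their A2 entries. Rows 1 and 2 agree on A2, A4; apply A2, A4→A1, A3 and equate their A1, A3 entries. Row 1 is now all distinguished symbols — the join is lossless.
Dependency preservation: A2, A4 → A1, A3; A1 → A4, A5; A5 → A1, A4 are not contained in any single fragment, but the restricted closure of each left-hand side across the fragments still reaches the right-hand side; the remaining FDs each lie inside some fragment. All dependencies are preserved.

lossless and dependency-preserving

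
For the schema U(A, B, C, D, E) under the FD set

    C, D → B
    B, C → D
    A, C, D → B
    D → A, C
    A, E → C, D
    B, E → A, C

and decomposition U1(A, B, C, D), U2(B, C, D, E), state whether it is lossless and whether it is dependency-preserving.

lossless but not dependency-preserving

Lossless test: (B, C, D)⁺ = {A, B, C, D}, which contains all of one fragment — lossless.
Dependency preservation: the restricted closure of {A, E} across the fragments never reaches {C, D}, so A, E → C, D cannot be enforced without a join — not preserved.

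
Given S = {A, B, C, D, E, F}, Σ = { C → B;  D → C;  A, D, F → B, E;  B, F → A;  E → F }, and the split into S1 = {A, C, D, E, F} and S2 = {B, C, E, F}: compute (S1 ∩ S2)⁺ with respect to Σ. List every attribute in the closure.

A, B, C, E, F

S1 ∩ S2 = {C, E, F}.
C → B applies, adding B
B, F → A applies, adding A
Closure: {A, B, C, E, F}.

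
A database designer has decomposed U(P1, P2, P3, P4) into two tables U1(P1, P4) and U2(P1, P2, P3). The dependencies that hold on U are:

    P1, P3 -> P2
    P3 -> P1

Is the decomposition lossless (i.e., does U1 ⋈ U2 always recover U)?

No

Common attributes: U1 ∩ U2 = {P1}.
No dependency enlarges {P1}, so (P1)⁺ = {P1}.
The closure contains neither all of U1 = {P1, P4} nor all of U2 = {P1, P2, P3}, so the common attributes are not a superkey of either fragment. The join is lossy.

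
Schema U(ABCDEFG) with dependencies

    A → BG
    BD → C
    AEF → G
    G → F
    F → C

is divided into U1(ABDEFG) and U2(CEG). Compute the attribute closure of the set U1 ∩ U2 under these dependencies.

CEFG

U1 ∩ U2 = {EG}.
G → F applies, adding F
F → C applies, adding C
Closure: {CEFG}.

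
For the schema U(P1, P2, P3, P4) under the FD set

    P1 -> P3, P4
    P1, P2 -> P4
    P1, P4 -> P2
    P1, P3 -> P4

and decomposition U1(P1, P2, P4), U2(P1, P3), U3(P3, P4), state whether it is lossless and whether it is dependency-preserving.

lossless and dependency-preserving

Lossless test (chase): Rows 1 and 2 agree on P1; apply P1→P3, P4 and equate their P3, P4 entries. Rows 1 and 2 agree on P1, P4; apply P1, P4→P2 and equate their P2 entries. Row 1 is now all distinguished symbols — the join is lossless.
Dependency preservation: P1 → P3, P4; P1, P3 → P4 are not contained in any single fragment, but the restricted closure of each left-hand side across the fragments still reaches the right-hand side; the remaining FDs each lie inside some fragment. All dependencies are preserved.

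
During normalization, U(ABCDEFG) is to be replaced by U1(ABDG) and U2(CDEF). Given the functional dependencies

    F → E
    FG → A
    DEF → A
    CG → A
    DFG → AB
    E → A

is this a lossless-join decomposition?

No

Common attributes: U1 ∩ U2 = {D}.
No dependency enlarges {D}, so (D)⁺ = {D}.
The closure contains neither all of U1 = {ABDG} nor all of U2 = {CDEF}, so the common attributes are not a superkey of either fragment. The join is lossy.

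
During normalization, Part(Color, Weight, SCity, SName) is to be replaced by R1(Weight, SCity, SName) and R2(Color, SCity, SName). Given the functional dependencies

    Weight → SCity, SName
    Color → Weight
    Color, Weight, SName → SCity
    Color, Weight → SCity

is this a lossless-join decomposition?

No

Common attributes: R1 ∩ R2 = {SCity, SName}.
No dependency enlarges {SCity, SName}, so (SCity, SName)⁺ = {SCity, SName}.
The closure contains neither all of R1 = {Weight, SCity, SName} nor all of R2 = {Color, SCity, SName}, so the common attributes are not a superkey of either fragment. The join is lossy.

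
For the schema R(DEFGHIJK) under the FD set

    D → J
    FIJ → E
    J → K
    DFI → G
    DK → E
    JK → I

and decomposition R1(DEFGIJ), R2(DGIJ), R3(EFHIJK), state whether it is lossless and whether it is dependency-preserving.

Lossless test (chase): Rows 1 and 2 agree on J; apply J→K and equate their K entries. Rows 1 and 3 agree on J; apply J→K and equate their K entries. Rows 1 and 2 agree on DK; apply DK→E and equate their E entries. No row becomes fully distinguished — the join is lossy.
Dependency preservation: DK → E is not contained in any single fragment, but the restricted closure of its left-hand side across the fragments still reaches the right-hand side; the remaining FDs each lie inside some fragment. All dependencies are preserved.

lossy but dependency-preserving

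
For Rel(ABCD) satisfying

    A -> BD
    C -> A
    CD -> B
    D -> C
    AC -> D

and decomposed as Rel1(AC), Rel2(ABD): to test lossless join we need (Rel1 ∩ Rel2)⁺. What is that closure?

Rel1 ∩ Rel2 = {A}.
A → BD applies, adding BD
D → C applies, adding C
Closure: {ABCD}.

ABCD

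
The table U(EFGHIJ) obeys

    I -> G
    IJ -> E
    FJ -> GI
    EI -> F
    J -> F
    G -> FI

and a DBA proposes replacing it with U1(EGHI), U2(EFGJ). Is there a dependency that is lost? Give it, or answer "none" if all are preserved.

none

I → G lies within U1.
IJ → E: restricted closure across fragments reaches E.
FJ → GI: restricted closure across fragments reaches GI.
EI → F: restricted closure across fragments reaches F.
J → F lies within U2.
G → FI: restricted closure across fragments reaches FI.
Every dependency is enforceable on the fragments, so the decomposition is dependency-preserving.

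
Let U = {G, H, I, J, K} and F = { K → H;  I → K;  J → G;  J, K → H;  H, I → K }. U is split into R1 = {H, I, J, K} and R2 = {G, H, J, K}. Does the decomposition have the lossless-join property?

Common attributes: R1 ∩ R2 = {H, J, K}.
Closure of {H, J, K}: J → G applies, adding G. So (H, J, K)⁺ = {G, H, J, K}.
This closure contains every attribute of R2, so R1 ∩ R2 → R2. The join is lossless.

Yes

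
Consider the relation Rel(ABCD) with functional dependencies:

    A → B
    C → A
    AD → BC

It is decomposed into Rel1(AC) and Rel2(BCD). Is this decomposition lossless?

Common attributes: Rel1 ∩ Rel2 = {C}.
Closure of {C}: C → A applies, adding A; A → B applies, adding B. So (C)⁺ = {ABC}.
This closure contains every attribute of Rel1, so Rel1 ∩ Rel2 → Rel1. The join is lossless.

Yes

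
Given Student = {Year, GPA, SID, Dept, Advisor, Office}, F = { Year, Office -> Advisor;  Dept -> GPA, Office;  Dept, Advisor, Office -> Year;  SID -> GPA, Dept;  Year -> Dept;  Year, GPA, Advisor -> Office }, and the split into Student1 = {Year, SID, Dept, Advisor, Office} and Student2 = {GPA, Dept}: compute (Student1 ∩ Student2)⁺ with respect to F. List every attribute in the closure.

Student1 ∩ Student2 = {Dept}.
Dept → GPA, Office applies, adding GPA, Office
Closure: {GPA, Dept, Office}.

GPA, Dept, Office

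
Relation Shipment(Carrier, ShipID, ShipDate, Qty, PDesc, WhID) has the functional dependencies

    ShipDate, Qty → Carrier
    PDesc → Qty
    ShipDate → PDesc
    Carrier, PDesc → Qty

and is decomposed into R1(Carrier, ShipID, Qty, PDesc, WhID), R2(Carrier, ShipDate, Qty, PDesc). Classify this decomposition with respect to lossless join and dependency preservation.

Lossless test: (Carrier, Qty, PDesc)⁺ = {Carrier, Qty, PDesc}, which is a superkey of neither fragment — lossy.
Dependency preservation: every FD's attributes lie within a single fragment, so each can be enforced locally — preserved.

lossy but dependency-preserving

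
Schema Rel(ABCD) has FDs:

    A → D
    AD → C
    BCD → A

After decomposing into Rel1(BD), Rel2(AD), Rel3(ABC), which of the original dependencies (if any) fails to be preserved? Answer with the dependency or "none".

Check BCD → A: no single fragment contains all of {ABCD}, and the restricted closure of {BCD} across the fragments never reaches {A}.
A → D is preserved.
AD → C is preserved.

BCD → A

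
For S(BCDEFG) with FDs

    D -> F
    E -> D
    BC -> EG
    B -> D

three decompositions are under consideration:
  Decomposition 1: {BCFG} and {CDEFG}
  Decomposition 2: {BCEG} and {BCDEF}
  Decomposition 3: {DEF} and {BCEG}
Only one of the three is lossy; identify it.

Decomposition 1: common = {CFG}, closure = {CFG} → lossy.
Decomposition 2: common = {BCE}, closure = {BCDEFG} → lossless.
Decomposition 3: common = {E}, closure = {DEF} → lossless.

Decomposition 1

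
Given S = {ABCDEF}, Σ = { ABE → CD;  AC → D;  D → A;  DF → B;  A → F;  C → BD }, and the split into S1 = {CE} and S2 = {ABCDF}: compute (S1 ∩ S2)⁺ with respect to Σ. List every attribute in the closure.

ABCDF

S1 ∩ S2 = {C}.
C → BD applies, adding BD
D → A applies, adding A
A → F applies, adding F
Closure: {ABCDF}.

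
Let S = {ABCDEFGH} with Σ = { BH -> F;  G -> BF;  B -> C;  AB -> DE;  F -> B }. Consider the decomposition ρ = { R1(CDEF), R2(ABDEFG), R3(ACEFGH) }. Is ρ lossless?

Chase test. Columns are ABCDEFGH; row i has aⱼ where attribute j ∈ Ri, else bᵢⱼ.
Initial tableau (one row per fragment):
  row 1: b11 b12 a3 a4 a5 a6 b17 b18
  row 2: a1 a2 b23 a4 a5 a6 a7 b28
  row 3: a1 b32 a3 b34 a5 a6 a7 a8
Rows 2 and 3 agree on G; apply G→BF and equate their BF entries.
Rows 2 and 3 agree on B; apply B→C and equate their C entries.
Rows 2 and 3 agree on AB; apply AB→DE and equate their DE entries.
Rows 1 and 2 agree on F; apply F→B and equate their B entries.
Row 3 is now all distinguished symbols — the join is lossless.

Yes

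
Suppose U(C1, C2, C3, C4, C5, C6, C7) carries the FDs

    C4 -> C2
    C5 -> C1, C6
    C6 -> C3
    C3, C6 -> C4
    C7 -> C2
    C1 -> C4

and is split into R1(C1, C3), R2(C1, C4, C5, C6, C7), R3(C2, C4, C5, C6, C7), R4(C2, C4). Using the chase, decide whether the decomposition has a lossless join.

Chase test. Columns are C1, C2, C3, C4, C5, C6, C7; row i has aⱼ where attribute j ∈ Ri, else bᵢⱼ.
Initial tableau (one row per fragment):
  row 1: a1 b12 a3 b14 b15 b16 b17
  row 2: a1 b22 b23 a4 a5 a6 a7
  row 3: b31 a2 b33 a4 a5 a6 a7
  row 4: b41 a2 b43 a4 b45 b46 b47
Rows 2 and 3 agree on C4; apply C4→C2 and equate their C2 entries.
Rows 2 and 3 agree on C5; apply C5→C1, C6 and equate their C1, C6 entries.
Rows 2 and 3 agree on C6; apply C6→C3 and equate their C3 entries.
Rows 1 and 2 agree on C1; apply C1→C4 and equate their C4 entries.
Rows 1 and 2 agree on C4; apply C4→C2 and equate their C2 entries.
No row becomes fully distinguished — the join is lossy.

No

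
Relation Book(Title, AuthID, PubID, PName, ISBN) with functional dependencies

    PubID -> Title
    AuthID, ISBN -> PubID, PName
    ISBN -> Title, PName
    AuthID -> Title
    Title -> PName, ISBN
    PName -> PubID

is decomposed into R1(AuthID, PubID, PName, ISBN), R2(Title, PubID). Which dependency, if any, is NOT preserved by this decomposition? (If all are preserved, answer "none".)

none

PubID → Title lies within R2.
AuthID, ISBN → PubID, PName lies within R1.
ISBN → Title, PName: restricted closure across fragments reaches Title, PName.
AuthID → Title: restricted closure across fragments reaches Title.
Title → PName, ISBN: restricted closure across fragments reaches PName, ISBN.
PName → PubID lies within R1.
Every dependency is enforceable on the fragments, so the decomposition is dependency-preserving.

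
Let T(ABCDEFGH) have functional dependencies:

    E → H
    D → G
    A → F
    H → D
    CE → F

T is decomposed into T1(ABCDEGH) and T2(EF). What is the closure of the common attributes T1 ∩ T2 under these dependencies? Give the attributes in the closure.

DEGH

T1 ∩ T2 = {E}.
E → H applies, adding H
H → D applies, adding D
D → G applies, adding G
Closure: {DEGH}.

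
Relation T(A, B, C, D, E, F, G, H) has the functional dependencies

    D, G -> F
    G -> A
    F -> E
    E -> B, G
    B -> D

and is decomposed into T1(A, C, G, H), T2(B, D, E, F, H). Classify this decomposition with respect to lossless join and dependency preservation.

lossy and not dependency-preserving

Lossless test: (H)⁺ = {H}, which is a superkey of neither fragment — lossy.
Dependency preservation: the restricted closure of {D, G} across the fragments never reaches {F}, so D, G → F cannot be enforced without a join — not preserved.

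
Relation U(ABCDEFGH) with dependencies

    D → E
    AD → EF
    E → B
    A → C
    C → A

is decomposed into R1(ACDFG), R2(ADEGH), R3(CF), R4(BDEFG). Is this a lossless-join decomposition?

Chase test. Columns are ABCDEFGH; row i has aⱼ where attribute j ∈ Ri, else bᵢⱼ.
Initial tableau (one row per fragment):
  row 1: a1 b12 a3 a4 b15 a6 a7 b18
  row 2: a1 b22 b23 a4 a5 b26 a7 a8
  row 3: b31 b32 a3 b34 b35 a6 b37 b38
  row 4: b41 a2 b43 a4 a5 a6 a7 b48
Rows 1 and 2 agree on D; apply D→E and equate their E entries.
Rows 1 and 2 agree on AD; apply AD→EF and equate their EF entries.
Rows 1 and 2 agree on E; apply E→B and equate their B entries.
Rows 1 and 4 agree on E; apply E→B and equate their B entries.
Rows 1 and 2 agree on A; apply A→C and equate their C entries.
Rows 1 and 3 agree on C; apply C→A and equate their A entries.
Row 2 is now all distinguished symbols — the join is lossless.

Yes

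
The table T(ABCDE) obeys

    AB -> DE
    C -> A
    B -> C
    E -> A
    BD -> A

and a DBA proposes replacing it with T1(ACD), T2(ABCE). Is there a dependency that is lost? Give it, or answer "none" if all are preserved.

AB -> DE

Check AB → DE: no single fragment contains all of {ABDE}, and the restricted closure of {AB} across the fragments never reaches {DE}.
C → A is preserved.
B → C is preserved.
E → A is preserved.
BD → A is preserved.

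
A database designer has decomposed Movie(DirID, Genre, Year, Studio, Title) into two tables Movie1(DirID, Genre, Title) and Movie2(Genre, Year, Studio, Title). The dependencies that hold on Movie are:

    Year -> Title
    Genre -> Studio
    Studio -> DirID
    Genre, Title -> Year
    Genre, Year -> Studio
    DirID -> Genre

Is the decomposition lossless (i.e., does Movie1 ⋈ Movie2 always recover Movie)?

Common attributes: Movie1 ∩ Movie2 = {Genre, Title}.
Closure of {Genre, Title}: Genre → Studio applies, adding Studio; Studio → DirID applies, adding DirID; Genre, Title → Year applies, adding Year. So (Genre, Title)⁺ = {DirID, Genre, Year, Studio, Title}.
This closure contains every attribute of Movie1, so Movie1 ∩ Movie2 → Movie1. The join is lossless.

Yes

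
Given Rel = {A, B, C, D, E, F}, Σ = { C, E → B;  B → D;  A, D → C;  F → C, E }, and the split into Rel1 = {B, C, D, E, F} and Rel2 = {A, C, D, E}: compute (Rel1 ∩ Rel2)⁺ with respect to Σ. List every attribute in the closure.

Rel1 ∩ Rel2 = {C, D, E}.
C, E → B applies, adding B
Closure: {B, C, D, E}.

B, C, D, E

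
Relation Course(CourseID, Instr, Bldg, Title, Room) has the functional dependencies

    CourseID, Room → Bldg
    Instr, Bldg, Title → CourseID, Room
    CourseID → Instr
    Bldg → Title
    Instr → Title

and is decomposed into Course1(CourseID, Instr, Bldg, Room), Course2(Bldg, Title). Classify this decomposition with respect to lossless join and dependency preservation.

Lossless test: (Bldg)⁺ = {Bldg, Title}, which contains all of one fragment — lossless.
Dependency preservation: the restricted closure of {Instr} across the fragments never reaches {Title}, so Instr → Title cannot be enforced without a join — not preserved.

lossless but not dependency-preserving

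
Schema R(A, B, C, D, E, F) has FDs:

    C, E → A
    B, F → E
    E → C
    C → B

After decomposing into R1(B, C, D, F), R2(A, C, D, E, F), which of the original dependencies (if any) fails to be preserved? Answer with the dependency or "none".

none

C, E → A lies within R2.
B, F → E: restricted closure across fragments reaches E.
E → C lies within R2.
C → B lies within R1.
Every dependency is enforceable on the fragments, so the decomposition is dependency-preserving.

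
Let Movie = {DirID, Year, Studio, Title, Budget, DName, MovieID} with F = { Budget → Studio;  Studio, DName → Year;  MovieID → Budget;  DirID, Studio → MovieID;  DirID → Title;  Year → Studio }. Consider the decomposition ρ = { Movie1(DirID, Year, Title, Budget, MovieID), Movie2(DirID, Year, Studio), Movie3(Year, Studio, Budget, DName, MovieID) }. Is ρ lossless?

Chase test. Columns are DirID, Year, Studio, Title, Budget, DName, MovieID; row i has aⱼ where attribute j ∈ Moviei, else bᵢⱼ.
Initial tableau (one row per fragment):
  row 1: a1 a2 b13 a4 a5 b16 a7
  row 2: a1 a2 a3 b24 b25 b26 b27
  row 3: b31 a2 a3 b34 a5 a6 a7
Rows 1 and 3 agree on Budget; apply Budget→Studio and equate their Studio entries.
Rows 1 and 2 agree on DirID, Studio; apply DirID, Studio→MovieID and equate their MovieID entries.
Rows 1 and 2 agree on DirID; apply DirID→Title and equate their Title entries.
Rows 1 and 2 agree on MovieID; apply MovieID→Budget and equate their Budget entries.
No row becomes fully distinguished — the join is lossy.

No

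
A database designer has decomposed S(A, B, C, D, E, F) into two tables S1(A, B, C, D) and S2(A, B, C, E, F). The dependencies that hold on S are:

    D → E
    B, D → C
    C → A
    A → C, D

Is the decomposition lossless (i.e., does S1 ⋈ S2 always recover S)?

Common attributes: S1 ∩ S2 = {A, B, C}.
Closure of {A, B, C}: A → C, D applies, adding D; D → E applies, adding E. So (A, B, C)⁺ = {A, B, C, D, E}.
This closure contains every attribute of S1, so S1 ∩ S2 → S1. The join is lossless.

Yes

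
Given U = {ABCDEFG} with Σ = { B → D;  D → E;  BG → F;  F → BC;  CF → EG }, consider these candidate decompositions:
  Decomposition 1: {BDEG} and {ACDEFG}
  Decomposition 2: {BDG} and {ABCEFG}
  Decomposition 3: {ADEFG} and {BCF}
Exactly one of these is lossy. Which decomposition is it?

Decomposition 1: common = {DEG}, closure = {DEG} → lossy.
Decomposition 2: common = {BG}, closure = {BCDEFG} → lossless.
Decomposition 3: common = {F}, closure = {BCDEFG} → lossless.

Decomposition 1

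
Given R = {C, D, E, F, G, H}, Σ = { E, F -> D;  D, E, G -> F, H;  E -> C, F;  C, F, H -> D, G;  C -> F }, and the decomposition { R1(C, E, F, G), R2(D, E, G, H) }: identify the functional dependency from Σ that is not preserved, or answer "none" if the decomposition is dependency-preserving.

C, F, H -> D, G

Check C, F, H → D, G: no single fragment contains all of {C, D, F, G, H}, and the restricted closure of {C, F, H} across the fragments never reaches {D, G}.
E, F → D is preserved.
D, E, G → F, H is preserved.
E → C, F is preserved.
C → F is preserved.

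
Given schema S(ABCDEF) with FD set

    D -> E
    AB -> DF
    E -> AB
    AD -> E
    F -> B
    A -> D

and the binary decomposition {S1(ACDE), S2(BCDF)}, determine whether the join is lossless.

Yes

Common attributes: S1 ∩ S2 = {CD}.
Closure of {CD}: D → E applies, adding E; E → AB applies, adding AB; AB → DF applies, adding F. So (CD)⁺ = {ABCDEF}.
This closure contains every attribute of S1, so S1 ∩ S2 → S1. The join is lossless.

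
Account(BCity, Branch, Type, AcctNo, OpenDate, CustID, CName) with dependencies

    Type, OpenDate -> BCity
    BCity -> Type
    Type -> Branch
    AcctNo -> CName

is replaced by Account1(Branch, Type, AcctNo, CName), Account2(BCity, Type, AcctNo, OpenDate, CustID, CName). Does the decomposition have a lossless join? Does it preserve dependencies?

lossless and dependency-preserving

Lossless test: (Type, AcctNo, CName)⁺ = {Branch, Type, AcctNo, CName}, which contains all of one fragment — lossless.
Dependency preservation: every FD's attributes lie within a single fragment, so each can be enforced locally — preserved.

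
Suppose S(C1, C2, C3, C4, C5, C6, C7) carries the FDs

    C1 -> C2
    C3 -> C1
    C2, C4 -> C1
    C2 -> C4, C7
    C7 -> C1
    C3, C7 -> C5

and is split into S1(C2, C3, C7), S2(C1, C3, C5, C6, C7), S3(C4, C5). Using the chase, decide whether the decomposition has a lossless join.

Chase test. Columns are C1, C2, C3, C4, C5, C6, C7; row i has aⱼ where attribute j ∈ Si, else bᵢⱼ.
Initial tableau (one row per fragment):
  row 1: b11 a2 a3 b14 b15 b16 a7
  row 2: a1 b22 a3 b24 a5 a6 a7
  row 3: b31 b32 b33 a4 a5 b36 b37
Rows 1 and 2 agree on C3; apply C3→C1 and equate their C1 entries.
Rows 1 and 2 agree on C3, C7; apply C3, C7→C5 and equate their C5 entries.
Rows 1 and 2 agree on C1; apply C1→C2 and equate their C2 entries.
Rows 1 and 2 agree on C2; apply C2→C4, C7 and equate their C4, C7 entries.
No row becomes fully distinguished — the join is lossy.

No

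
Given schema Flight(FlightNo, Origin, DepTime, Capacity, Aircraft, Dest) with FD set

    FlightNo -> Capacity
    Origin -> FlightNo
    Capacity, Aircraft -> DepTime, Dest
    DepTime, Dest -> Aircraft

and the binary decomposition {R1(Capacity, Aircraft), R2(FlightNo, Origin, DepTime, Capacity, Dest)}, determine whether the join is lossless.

Common attributes: R1 ∩ R2 = {Capacity}.
No dependency enlarges {Capacity}, so (Capacity)⁺ = {Capacity}.
The closure contains neither all of R1 = {Capacity, Aircraft} nor all of R2 = {FlightNo, Origin, DepTime, Capacity, Dest}, so the common attributes are not a superkey of either fragment. The join is lossy.

No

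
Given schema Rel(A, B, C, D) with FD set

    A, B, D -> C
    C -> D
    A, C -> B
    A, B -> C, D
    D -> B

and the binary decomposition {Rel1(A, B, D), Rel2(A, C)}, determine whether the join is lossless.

No

Common attributes: Rel1 ∩ Rel2 = {A}.
No dependency enlarges {A}, so (A)⁺ = {A}.
The closure contains neither all of Rel1 = {A, B, D} nor all of Rel2 = {A, C}, so the common attributes are not a superkey of either fragment. The join is lossy.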